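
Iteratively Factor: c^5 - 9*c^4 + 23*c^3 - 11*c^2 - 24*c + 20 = (c - 2)*(c^4 - 7*c^3 + 9*c^2 + 7*c - 10) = (c - 2)^2*(c^3 - 5*c^2 - c + 5) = (c - 2)^2*(c + 1)*(c^2 - 6*c + 5) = (c - 5)*(c - 2)^2*(c + 1)*(c - 1)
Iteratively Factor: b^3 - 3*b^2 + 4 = (b - 2)*(b^2 - b - 2) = (b - 2)^2*(b + 1)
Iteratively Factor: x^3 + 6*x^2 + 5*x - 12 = (x + 3)*(x^2 + 3*x - 4) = (x + 3)*(x + 4)*(x - 1)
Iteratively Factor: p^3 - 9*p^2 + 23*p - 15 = (p - 1)*(p^2 - 8*p + 15) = (p - 3)*(p - 1)*(p - 5)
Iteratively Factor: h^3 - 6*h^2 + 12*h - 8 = (h - 2)*(h^2 - 4*h + 4) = (h - 2)^2*(h - 2)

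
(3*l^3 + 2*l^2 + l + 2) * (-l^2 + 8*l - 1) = -3*l^5 + 22*l^4 + 12*l^3 + 4*l^2 + 15*l - 2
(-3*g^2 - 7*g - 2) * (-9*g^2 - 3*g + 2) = 27*g^4 + 72*g^3 + 33*g^2 - 8*g - 4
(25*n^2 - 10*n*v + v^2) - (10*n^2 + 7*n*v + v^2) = 15*n^2 - 17*n*v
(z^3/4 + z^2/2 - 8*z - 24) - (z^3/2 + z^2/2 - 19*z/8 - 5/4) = -z^3/4 - 45*z/8 - 91/4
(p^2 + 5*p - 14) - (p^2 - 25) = 5*p + 11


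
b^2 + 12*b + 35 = (b + 5)*(b + 7)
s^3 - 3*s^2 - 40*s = s*(s - 8)*(s + 5)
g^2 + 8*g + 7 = (g + 1)*(g + 7)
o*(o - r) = o^2 - o*r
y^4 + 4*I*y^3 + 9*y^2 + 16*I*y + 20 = (y - 2*I)*(y - I)*(y + 2*I)*(y + 5*I)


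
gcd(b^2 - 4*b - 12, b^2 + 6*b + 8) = b + 2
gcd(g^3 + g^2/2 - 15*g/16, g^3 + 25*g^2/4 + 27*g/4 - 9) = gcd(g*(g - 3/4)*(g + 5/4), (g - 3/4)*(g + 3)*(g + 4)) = g - 3/4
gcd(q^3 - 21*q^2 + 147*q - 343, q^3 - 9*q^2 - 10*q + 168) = q - 7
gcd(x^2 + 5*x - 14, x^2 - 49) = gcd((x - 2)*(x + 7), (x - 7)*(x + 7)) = x + 7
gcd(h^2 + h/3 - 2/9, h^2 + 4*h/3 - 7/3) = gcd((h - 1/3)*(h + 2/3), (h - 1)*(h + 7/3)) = 1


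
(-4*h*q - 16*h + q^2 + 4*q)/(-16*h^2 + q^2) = (q + 4)/(4*h + q)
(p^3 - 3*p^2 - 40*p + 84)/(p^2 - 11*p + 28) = (p^2 + 4*p - 12)/(p - 4)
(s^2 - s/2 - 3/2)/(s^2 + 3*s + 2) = (s - 3/2)/(s + 2)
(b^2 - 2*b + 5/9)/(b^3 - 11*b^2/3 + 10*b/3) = (b - 1/3)/(b*(b - 2))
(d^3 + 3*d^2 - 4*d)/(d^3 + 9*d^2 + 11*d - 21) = d*(d + 4)/(d^2 + 10*d + 21)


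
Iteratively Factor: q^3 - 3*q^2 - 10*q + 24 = (q + 3)*(q^2 - 6*q + 8) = (q - 2)*(q + 3)*(q - 4)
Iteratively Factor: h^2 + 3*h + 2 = (h + 2)*(h + 1)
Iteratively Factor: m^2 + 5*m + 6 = (m + 2)*(m + 3)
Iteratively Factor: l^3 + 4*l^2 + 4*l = (l)*(l^2 + 4*l + 4) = l*(l + 2)*(l + 2)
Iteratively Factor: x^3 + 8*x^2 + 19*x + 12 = (x + 1)*(x^2 + 7*x + 12) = (x + 1)*(x + 3)*(x + 4)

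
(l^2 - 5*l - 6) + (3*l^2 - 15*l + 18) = 4*l^2 - 20*l + 12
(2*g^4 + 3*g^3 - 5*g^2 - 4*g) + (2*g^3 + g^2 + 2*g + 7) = 2*g^4 + 5*g^3 - 4*g^2 - 2*g + 7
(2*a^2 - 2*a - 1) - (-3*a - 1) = 2*a^2 + a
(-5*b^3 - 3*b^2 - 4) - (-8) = -5*b^3 - 3*b^2 + 4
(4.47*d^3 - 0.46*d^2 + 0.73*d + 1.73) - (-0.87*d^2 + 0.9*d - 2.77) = 4.47*d^3 + 0.41*d^2 - 0.17*d + 4.5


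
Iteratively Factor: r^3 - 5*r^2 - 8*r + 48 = (r - 4)*(r^2 - r - 12) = (r - 4)*(r + 3)*(r - 4)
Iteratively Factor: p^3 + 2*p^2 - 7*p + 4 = (p - 1)*(p^2 + 3*p - 4) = (p - 1)^2*(p + 4)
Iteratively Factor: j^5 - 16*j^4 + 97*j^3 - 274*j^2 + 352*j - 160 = (j - 4)*(j^4 - 12*j^3 + 49*j^2 - 78*j + 40) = (j - 4)^2*(j^3 - 8*j^2 + 17*j - 10) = (j - 4)^2*(j - 1)*(j^2 - 7*j + 10) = (j - 5)*(j - 4)^2*(j - 1)*(j - 2)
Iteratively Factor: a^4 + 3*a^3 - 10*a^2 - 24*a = (a + 4)*(a^3 - a^2 - 6*a) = (a + 2)*(a + 4)*(a^2 - 3*a) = a*(a + 2)*(a + 4)*(a - 3)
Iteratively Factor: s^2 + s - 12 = (s + 4)*(s - 3)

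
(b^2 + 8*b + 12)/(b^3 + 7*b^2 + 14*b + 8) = (b + 6)/(b^2 + 5*b + 4)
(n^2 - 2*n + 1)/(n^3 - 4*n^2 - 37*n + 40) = (n - 1)/(n^2 - 3*n - 40)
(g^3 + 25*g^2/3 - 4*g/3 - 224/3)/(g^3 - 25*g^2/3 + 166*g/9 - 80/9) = 3*(g^2 + 11*g + 28)/(3*g^2 - 17*g + 10)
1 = 1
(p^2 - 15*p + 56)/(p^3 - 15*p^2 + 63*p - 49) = (p - 8)/(p^2 - 8*p + 7)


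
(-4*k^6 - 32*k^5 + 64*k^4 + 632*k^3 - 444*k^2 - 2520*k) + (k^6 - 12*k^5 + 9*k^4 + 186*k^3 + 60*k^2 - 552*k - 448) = -3*k^6 - 44*k^5 + 73*k^4 + 818*k^3 - 384*k^2 - 3072*k - 448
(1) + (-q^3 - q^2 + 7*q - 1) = -q^3 - q^2 + 7*q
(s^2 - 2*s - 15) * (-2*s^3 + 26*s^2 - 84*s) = -2*s^5 + 30*s^4 - 106*s^3 - 222*s^2 + 1260*s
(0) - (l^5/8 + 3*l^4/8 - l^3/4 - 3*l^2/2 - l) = -l^5/8 - 3*l^4/8 + l^3/4 + 3*l^2/2 + l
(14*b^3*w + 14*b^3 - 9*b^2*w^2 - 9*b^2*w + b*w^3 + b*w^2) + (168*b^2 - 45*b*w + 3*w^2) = 14*b^3*w + 14*b^3 - 9*b^2*w^2 - 9*b^2*w + 168*b^2 + b*w^3 + b*w^2 - 45*b*w + 3*w^2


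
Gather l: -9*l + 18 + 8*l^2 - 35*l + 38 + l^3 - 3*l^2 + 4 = l^3 + 5*l^2 - 44*l + 60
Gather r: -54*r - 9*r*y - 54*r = r*(-9*y - 108)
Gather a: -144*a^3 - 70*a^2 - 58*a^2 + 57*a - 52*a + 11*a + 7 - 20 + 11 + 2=-144*a^3 - 128*a^2 + 16*a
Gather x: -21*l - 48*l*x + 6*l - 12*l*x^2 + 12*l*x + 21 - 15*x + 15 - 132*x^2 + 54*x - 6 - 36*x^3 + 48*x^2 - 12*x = -15*l - 36*x^3 + x^2*(-12*l - 84) + x*(27 - 36*l) + 30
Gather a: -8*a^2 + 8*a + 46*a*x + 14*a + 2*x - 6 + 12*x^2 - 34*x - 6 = -8*a^2 + a*(46*x + 22) + 12*x^2 - 32*x - 12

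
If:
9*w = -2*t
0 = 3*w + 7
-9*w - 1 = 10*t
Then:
No Solution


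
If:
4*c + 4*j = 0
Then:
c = -j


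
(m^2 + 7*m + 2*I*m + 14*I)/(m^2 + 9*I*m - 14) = (m + 7)/(m + 7*I)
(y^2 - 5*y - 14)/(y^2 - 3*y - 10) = (y - 7)/(y - 5)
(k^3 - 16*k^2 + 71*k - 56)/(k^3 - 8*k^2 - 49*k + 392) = (k - 1)/(k + 7)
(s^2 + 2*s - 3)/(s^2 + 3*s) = (s - 1)/s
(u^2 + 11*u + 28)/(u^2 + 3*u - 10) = (u^2 + 11*u + 28)/(u^2 + 3*u - 10)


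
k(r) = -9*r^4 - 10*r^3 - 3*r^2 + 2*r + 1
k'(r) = -36*r^3 - 30*r^2 - 6*r + 2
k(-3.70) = -1227.68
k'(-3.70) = 1437.01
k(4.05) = -3125.79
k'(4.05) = -2905.86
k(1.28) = -46.49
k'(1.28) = -130.33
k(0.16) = 1.20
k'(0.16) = 0.12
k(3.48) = -1769.77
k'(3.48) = -1899.38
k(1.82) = -164.33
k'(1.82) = -325.32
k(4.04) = -3096.83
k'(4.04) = -2885.70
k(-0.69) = -0.56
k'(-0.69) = 3.68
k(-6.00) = -9623.00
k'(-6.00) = 6734.00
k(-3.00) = -491.00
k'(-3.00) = 722.00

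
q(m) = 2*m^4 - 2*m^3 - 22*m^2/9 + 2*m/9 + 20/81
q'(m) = 8*m^3 - 6*m^2 - 44*m/9 + 2/9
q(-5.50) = 2087.96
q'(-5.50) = -1485.39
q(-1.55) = 13.02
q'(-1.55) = -36.41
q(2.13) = 11.47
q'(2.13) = 39.90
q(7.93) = 6759.96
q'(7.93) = 3573.56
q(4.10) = 387.38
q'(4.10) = 430.69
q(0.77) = -1.24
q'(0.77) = -3.45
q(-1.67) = 17.93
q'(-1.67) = -45.61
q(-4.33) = 818.86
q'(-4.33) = -740.56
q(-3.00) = 193.58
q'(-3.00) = -255.11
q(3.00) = 86.91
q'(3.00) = 147.56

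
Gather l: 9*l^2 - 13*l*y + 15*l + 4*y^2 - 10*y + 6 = 9*l^2 + l*(15 - 13*y) + 4*y^2 - 10*y + 6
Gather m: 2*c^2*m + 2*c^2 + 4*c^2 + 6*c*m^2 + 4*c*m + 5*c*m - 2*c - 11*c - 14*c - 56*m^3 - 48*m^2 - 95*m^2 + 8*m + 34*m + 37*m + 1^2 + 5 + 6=6*c^2 - 27*c - 56*m^3 + m^2*(6*c - 143) + m*(2*c^2 + 9*c + 79) + 12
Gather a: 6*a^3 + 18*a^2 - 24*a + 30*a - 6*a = 6*a^3 + 18*a^2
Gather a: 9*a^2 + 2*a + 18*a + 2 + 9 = 9*a^2 + 20*a + 11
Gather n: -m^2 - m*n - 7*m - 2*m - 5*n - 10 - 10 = -m^2 - 9*m + n*(-m - 5) - 20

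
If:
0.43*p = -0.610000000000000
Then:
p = -1.42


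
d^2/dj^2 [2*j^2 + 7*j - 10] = 4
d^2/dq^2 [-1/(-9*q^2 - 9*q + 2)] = 18*(-9*q^2 - 9*q + 9*(2*q + 1)^2 + 2)/(9*q^2 + 9*q - 2)^3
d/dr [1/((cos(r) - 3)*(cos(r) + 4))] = (sin(r) + sin(2*r))/((cos(r) - 3)^2*(cos(r) + 4)^2)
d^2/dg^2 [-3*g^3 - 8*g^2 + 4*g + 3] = -18*g - 16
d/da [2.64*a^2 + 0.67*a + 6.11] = 5.28*a + 0.67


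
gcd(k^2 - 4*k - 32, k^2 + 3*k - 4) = k + 4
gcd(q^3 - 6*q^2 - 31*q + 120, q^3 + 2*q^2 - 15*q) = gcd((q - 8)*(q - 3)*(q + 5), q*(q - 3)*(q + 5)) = q^2 + 2*q - 15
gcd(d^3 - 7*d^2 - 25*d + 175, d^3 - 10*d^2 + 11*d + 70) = d^2 - 12*d + 35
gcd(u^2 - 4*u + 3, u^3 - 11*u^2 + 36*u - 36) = u - 3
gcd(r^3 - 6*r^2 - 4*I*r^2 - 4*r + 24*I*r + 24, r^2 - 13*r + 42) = r - 6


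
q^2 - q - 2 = (q - 2)*(q + 1)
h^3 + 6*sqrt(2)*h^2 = h^2*(h + 6*sqrt(2))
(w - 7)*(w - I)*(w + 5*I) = w^3 - 7*w^2 + 4*I*w^2 + 5*w - 28*I*w - 35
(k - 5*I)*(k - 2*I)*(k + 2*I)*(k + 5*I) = k^4 + 29*k^2 + 100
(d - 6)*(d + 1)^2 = d^3 - 4*d^2 - 11*d - 6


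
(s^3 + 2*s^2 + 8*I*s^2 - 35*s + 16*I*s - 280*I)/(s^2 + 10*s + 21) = (s^2 + s*(-5 + 8*I) - 40*I)/(s + 3)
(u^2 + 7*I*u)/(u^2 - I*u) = (u + 7*I)/(u - I)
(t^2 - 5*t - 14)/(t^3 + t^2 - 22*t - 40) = (t - 7)/(t^2 - t - 20)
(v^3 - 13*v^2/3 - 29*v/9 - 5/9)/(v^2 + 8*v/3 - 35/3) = (9*v^3 - 39*v^2 - 29*v - 5)/(3*(3*v^2 + 8*v - 35))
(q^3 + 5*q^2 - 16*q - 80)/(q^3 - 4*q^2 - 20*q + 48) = (q^2 + q - 20)/(q^2 - 8*q + 12)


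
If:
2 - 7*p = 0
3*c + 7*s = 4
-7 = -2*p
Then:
No Solution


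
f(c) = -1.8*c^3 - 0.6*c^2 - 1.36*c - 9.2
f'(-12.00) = -764.56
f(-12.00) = 3031.12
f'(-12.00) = -764.56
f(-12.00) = 3031.12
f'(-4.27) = -94.69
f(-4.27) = 125.81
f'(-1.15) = -7.12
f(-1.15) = -5.69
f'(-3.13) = -50.51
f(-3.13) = 44.37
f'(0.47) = -3.12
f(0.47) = -10.16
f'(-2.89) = -42.99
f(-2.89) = 33.17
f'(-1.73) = -15.45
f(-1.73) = 0.68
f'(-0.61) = -2.64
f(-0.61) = -8.19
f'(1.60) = -17.10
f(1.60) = -20.28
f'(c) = -5.4*c^2 - 1.2*c - 1.36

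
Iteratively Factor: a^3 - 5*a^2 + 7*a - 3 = (a - 1)*(a^2 - 4*a + 3) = (a - 3)*(a - 1)*(a - 1)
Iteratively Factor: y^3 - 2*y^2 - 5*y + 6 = (y - 3)*(y^2 + y - 2) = (y - 3)*(y + 2)*(y - 1)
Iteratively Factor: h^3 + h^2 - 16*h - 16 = (h + 1)*(h^2 - 16) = (h - 4)*(h + 1)*(h + 4)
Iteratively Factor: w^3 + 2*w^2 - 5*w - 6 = (w - 2)*(w^2 + 4*w + 3) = (w - 2)*(w + 3)*(w + 1)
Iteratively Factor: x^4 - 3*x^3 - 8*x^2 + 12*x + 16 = (x + 2)*(x^3 - 5*x^2 + 2*x + 8) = (x - 4)*(x + 2)*(x^2 - x - 2) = (x - 4)*(x + 1)*(x + 2)*(x - 2)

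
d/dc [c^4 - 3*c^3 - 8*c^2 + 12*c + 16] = 4*c^3 - 9*c^2 - 16*c + 12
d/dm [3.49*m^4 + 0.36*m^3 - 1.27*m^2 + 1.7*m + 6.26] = 13.96*m^3 + 1.08*m^2 - 2.54*m + 1.7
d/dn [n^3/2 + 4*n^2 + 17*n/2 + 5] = 3*n^2/2 + 8*n + 17/2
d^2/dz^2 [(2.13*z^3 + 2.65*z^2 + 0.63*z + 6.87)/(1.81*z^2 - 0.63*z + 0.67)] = (-7.105427357601e-15*z^5 + 7.105427357601e-15*z^4 + 6.696168*z^3 + 110.364474*z^2 - 45.85023*z - 8.298076)/(5.929741*z^6 - 6.191829*z^5 + 8.740128*z^4 - 4.834053*z^3 + 3.235296*z^2 - 0.848421*z + 0.300763)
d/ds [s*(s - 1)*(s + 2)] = 3*s^2 + 2*s - 2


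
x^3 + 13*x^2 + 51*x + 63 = (x + 3)^2*(x + 7)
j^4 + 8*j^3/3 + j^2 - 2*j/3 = j*(j - 1/3)*(j + 1)*(j + 2)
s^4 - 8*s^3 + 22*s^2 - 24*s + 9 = (s - 3)^2*(s - 1)^2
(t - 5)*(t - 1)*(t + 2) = t^3 - 4*t^2 - 7*t + 10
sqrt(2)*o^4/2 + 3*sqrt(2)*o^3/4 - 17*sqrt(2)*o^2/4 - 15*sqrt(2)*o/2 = o*(o - 3)*(o + 5/2)*(sqrt(2)*o/2 + sqrt(2))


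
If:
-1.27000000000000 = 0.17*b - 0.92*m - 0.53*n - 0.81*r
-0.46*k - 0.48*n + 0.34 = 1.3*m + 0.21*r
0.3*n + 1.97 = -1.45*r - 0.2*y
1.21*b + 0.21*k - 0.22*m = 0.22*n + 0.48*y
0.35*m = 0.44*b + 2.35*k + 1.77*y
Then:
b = 0.404773549977722*y + 5.12453987932594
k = -0.718651735149343*y - 2.58332058687306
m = 0.740767955397836*y - 10.9028738064237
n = 36.621946218883 - 1.38231735952656*y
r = 0.148065660591701*y - 8.93557507976889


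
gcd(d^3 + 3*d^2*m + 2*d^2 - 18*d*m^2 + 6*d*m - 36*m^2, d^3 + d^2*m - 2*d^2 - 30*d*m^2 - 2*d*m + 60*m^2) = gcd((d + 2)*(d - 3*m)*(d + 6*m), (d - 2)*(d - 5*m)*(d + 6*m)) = d + 6*m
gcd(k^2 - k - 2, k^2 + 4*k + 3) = k + 1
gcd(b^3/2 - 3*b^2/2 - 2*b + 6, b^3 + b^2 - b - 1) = 1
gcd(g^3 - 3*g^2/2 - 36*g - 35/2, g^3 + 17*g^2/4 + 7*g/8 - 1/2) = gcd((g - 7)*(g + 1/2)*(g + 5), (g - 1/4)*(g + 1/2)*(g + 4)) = g + 1/2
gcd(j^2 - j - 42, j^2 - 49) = j - 7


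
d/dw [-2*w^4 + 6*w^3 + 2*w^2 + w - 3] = -8*w^3 + 18*w^2 + 4*w + 1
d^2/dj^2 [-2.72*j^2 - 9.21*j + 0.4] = -5.44000000000000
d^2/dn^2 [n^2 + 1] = 2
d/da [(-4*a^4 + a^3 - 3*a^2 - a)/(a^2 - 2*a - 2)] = (-8*a^5 + 25*a^4 + 28*a^3 + a^2 + 12*a + 2)/(a^4 - 4*a^3 + 8*a + 4)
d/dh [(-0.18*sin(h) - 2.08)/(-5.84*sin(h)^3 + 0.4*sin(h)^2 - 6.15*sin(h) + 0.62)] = (-2.1024*sin(h)^3 - 36.3696*sin(h)^2 + 1.664*sin(h) - 12.9036)*cos(h)/(34.1056*sin(h)^6 - 4.672*sin(h)^5 + 71.992*sin(h)^4 - 12.1616*sin(h)^3 + 38.3185*sin(h)^2 - 7.626*sin(h) + 0.3844)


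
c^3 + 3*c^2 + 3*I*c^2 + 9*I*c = c*(c + 3)*(c + 3*I)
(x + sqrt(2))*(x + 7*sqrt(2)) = x^2 + 8*sqrt(2)*x + 14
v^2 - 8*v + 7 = (v - 7)*(v - 1)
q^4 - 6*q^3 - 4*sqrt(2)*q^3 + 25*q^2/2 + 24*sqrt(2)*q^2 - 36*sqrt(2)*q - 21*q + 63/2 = (q - 3)^2*(q - 7*sqrt(2)/2)*(q - sqrt(2)/2)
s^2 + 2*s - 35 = (s - 5)*(s + 7)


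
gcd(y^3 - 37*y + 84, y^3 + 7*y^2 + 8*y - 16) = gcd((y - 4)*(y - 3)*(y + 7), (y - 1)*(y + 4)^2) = 1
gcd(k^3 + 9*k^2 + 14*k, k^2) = k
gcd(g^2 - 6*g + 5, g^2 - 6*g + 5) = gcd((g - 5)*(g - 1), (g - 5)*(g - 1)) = g^2 - 6*g + 5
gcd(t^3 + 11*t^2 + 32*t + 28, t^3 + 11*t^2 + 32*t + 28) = t^3 + 11*t^2 + 32*t + 28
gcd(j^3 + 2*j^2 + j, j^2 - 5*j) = j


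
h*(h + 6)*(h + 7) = h^3 + 13*h^2 + 42*h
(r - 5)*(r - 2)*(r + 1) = r^3 - 6*r^2 + 3*r + 10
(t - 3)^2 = t^2 - 6*t + 9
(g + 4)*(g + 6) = g^2 + 10*g + 24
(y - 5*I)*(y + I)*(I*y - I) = I*y^3 + 4*y^2 - I*y^2 - 4*y + 5*I*y - 5*I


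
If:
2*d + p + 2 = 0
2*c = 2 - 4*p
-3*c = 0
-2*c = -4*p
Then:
No Solution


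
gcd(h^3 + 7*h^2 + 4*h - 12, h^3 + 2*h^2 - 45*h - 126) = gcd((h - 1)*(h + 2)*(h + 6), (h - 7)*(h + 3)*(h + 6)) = h + 6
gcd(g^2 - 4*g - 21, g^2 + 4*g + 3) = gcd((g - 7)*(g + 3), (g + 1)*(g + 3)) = g + 3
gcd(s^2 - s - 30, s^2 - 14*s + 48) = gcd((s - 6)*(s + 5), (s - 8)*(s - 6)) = s - 6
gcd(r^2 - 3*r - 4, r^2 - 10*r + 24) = r - 4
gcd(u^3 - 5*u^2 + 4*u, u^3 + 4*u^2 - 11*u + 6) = u - 1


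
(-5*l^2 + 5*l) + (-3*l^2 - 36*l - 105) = -8*l^2 - 31*l - 105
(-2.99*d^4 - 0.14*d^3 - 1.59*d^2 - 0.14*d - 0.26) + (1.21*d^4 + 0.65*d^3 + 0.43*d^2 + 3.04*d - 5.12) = -1.78*d^4 + 0.51*d^3 - 1.16*d^2 + 2.9*d - 5.38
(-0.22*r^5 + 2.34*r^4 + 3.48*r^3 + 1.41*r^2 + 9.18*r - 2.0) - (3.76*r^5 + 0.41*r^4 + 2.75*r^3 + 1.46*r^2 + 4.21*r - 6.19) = -3.98*r^5 + 1.93*r^4 + 0.73*r^3 - 0.05*r^2 + 4.97*r + 4.19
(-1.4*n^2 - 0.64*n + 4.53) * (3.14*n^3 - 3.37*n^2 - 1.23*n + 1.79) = -4.396*n^5 + 2.7084*n^4 + 18.103*n^3 - 16.9849*n^2 - 6.7175*n + 8.1087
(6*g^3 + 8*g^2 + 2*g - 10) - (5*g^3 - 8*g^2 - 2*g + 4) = g^3 + 16*g^2 + 4*g - 14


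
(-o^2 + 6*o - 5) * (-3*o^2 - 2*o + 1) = 3*o^4 - 16*o^3 + 2*o^2 + 16*o - 5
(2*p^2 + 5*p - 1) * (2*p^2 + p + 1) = 4*p^4 + 12*p^3 + 5*p^2 + 4*p - 1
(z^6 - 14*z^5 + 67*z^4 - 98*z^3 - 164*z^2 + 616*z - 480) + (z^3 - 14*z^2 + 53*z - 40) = z^6 - 14*z^5 + 67*z^4 - 97*z^3 - 178*z^2 + 669*z - 520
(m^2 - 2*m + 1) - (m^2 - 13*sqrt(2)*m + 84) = -2*m + 13*sqrt(2)*m - 83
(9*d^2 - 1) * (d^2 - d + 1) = 9*d^4 - 9*d^3 + 8*d^2 + d - 1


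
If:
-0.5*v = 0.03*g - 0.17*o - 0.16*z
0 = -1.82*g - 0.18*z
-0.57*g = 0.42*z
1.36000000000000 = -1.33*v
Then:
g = 0.00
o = -3.01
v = -1.02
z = 0.00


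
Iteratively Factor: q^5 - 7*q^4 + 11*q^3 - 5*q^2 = (q - 1)*(q^4 - 6*q^3 + 5*q^2) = (q - 5)*(q - 1)*(q^3 - q^2) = (q - 5)*(q - 1)^2*(q^2) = q*(q - 5)*(q - 1)^2*(q)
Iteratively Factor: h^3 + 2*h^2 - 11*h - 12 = (h + 1)*(h^2 + h - 12) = (h - 3)*(h + 1)*(h + 4)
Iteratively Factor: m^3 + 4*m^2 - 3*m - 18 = (m + 3)*(m^2 + m - 6) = (m - 2)*(m + 3)*(m + 3)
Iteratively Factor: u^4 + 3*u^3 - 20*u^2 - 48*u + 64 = (u - 4)*(u^3 + 7*u^2 + 8*u - 16) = (u - 4)*(u - 1)*(u^2 + 8*u + 16) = (u - 4)*(u - 1)*(u + 4)*(u + 4)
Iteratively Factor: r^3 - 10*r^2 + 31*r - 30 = (r - 5)*(r^2 - 5*r + 6) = (r - 5)*(r - 3)*(r - 2)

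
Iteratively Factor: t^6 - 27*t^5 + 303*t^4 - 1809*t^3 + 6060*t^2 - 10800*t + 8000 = (t - 4)*(t^5 - 23*t^4 + 211*t^3 - 965*t^2 + 2200*t - 2000) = (t - 4)^2*(t^4 - 19*t^3 + 135*t^2 - 425*t + 500) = (t - 4)^3*(t^3 - 15*t^2 + 75*t - 125) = (t - 5)*(t - 4)^3*(t^2 - 10*t + 25) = (t - 5)^2*(t - 4)^3*(t - 5)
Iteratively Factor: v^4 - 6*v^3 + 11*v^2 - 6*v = (v)*(v^3 - 6*v^2 + 11*v - 6) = v*(v - 2)*(v^2 - 4*v + 3) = v*(v - 2)*(v - 1)*(v - 3)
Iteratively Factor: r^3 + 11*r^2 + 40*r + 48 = (r + 4)*(r^2 + 7*r + 12) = (r + 4)^2*(r + 3)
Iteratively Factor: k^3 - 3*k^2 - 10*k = (k + 2)*(k^2 - 5*k) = (k - 5)*(k + 2)*(k)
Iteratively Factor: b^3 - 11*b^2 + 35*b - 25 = (b - 1)*(b^2 - 10*b + 25) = (b - 5)*(b - 1)*(b - 5)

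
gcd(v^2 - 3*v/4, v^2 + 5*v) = v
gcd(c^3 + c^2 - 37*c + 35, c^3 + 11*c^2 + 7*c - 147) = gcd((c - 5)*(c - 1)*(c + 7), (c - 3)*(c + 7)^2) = c + 7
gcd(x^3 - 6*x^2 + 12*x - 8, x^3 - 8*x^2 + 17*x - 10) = x - 2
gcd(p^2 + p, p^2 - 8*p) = p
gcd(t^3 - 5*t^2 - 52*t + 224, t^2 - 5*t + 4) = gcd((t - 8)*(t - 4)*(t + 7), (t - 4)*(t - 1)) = t - 4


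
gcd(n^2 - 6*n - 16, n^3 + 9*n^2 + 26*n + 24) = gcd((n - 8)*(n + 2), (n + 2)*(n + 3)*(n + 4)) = n + 2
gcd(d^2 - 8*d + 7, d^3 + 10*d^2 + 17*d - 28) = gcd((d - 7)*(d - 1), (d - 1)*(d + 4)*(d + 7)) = d - 1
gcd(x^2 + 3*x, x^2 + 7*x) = x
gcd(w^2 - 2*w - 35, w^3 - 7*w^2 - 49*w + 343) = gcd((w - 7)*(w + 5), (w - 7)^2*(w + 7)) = w - 7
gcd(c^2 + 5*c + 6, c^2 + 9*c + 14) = c + 2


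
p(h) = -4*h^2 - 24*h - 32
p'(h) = -8*h - 24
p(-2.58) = 3.29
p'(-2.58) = -3.36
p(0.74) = -51.95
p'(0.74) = -29.92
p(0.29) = -39.30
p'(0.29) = -26.32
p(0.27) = -38.77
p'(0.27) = -26.16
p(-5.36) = -18.28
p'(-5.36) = 18.88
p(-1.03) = -11.52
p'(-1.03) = -15.76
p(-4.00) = 0.00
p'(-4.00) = 8.00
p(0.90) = -56.84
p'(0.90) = -31.20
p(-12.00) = -320.00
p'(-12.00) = 72.00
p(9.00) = -572.00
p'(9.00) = -96.00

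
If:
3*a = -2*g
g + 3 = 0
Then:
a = 2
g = -3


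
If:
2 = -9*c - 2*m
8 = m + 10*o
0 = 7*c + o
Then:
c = -18/149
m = -68/149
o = 126/149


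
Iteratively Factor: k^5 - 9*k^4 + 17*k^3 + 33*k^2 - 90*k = (k)*(k^4 - 9*k^3 + 17*k^2 + 33*k - 90) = k*(k + 2)*(k^3 - 11*k^2 + 39*k - 45) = k*(k - 3)*(k + 2)*(k^2 - 8*k + 15) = k*(k - 3)^2*(k + 2)*(k - 5)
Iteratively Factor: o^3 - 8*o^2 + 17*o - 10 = (o - 2)*(o^2 - 6*o + 5) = (o - 5)*(o - 2)*(o - 1)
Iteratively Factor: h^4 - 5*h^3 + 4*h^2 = (h - 4)*(h^3 - h^2) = h*(h - 4)*(h^2 - h) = h^2*(h - 4)*(h - 1)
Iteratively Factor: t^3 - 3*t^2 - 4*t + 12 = (t + 2)*(t^2 - 5*t + 6) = (t - 3)*(t + 2)*(t - 2)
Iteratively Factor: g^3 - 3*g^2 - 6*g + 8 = (g - 1)*(g^2 - 2*g - 8) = (g - 4)*(g - 1)*(g + 2)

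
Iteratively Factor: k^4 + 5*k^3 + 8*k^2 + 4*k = (k + 2)*(k^3 + 3*k^2 + 2*k) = (k + 2)^2*(k^2 + k) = (k + 1)*(k + 2)^2*(k)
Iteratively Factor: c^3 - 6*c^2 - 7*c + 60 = (c + 3)*(c^2 - 9*c + 20) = (c - 5)*(c + 3)*(c - 4)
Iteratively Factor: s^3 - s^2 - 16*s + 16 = (s - 4)*(s^2 + 3*s - 4) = (s - 4)*(s - 1)*(s + 4)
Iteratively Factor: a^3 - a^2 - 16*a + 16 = (a + 4)*(a^2 - 5*a + 4) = (a - 1)*(a + 4)*(a - 4)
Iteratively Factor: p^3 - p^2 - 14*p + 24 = (p - 2)*(p^2 + p - 12) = (p - 2)*(p + 4)*(p - 3)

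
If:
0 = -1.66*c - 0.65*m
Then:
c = -0.391566265060241*m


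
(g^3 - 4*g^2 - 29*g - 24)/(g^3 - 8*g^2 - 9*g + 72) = (g + 1)/(g - 3)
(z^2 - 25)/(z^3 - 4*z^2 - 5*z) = (z + 5)/(z*(z + 1))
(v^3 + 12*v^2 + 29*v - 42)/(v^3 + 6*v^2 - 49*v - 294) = (v - 1)/(v - 7)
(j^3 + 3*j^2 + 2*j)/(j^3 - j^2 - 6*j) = (j + 1)/(j - 3)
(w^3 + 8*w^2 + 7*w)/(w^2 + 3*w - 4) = w*(w^2 + 8*w + 7)/(w^2 + 3*w - 4)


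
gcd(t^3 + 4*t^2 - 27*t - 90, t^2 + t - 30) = t^2 + t - 30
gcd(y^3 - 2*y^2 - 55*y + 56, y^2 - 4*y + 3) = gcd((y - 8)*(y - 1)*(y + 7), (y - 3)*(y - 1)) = y - 1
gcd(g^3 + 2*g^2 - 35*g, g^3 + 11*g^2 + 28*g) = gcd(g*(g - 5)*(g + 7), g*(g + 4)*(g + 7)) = g^2 + 7*g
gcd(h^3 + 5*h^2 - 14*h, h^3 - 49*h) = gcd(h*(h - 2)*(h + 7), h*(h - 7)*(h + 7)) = h^2 + 7*h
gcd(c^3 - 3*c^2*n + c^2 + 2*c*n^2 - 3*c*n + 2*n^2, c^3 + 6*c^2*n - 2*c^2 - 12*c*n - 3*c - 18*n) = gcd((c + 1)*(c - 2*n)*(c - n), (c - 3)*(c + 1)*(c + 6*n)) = c + 1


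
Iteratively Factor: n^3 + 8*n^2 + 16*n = (n + 4)*(n^2 + 4*n) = n*(n + 4)*(n + 4)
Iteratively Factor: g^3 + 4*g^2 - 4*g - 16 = (g + 4)*(g^2 - 4) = (g + 2)*(g + 4)*(g - 2)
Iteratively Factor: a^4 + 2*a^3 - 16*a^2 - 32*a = (a)*(a^3 + 2*a^2 - 16*a - 32) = a*(a + 4)*(a^2 - 2*a - 8) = a*(a + 2)*(a + 4)*(a - 4)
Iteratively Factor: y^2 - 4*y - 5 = (y + 1)*(y - 5)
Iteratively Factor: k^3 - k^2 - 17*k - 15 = (k + 3)*(k^2 - 4*k - 5) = (k - 5)*(k + 3)*(k + 1)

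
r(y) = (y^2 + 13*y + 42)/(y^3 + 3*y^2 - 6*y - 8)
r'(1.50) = -15.48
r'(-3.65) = -2.37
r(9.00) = 0.26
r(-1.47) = 6.07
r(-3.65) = 1.50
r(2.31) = 11.95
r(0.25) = -4.87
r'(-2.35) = 1.50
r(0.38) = -4.81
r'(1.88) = -277.39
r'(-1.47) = 14.71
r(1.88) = -34.43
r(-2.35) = 1.75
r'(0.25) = 0.81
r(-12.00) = -0.02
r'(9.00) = -0.05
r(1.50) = -9.27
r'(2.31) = -41.33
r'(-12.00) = 0.00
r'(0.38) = 0.21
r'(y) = (2*y + 13)/(y^3 + 3*y^2 - 6*y - 8) + (-3*y^2 - 6*y + 6)*(y^2 + 13*y + 42)/(y^3 + 3*y^2 - 6*y - 8)^2 = (-y^4 - 26*y^3 - 171*y^2 - 268*y + 148)/(y^6 + 6*y^5 - 3*y^4 - 52*y^3 - 12*y^2 + 96*y + 64)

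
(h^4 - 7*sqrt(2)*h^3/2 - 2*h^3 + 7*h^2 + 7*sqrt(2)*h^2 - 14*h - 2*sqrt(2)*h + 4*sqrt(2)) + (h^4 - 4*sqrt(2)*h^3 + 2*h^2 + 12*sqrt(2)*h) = 2*h^4 - 15*sqrt(2)*h^3/2 - 2*h^3 + 9*h^2 + 7*sqrt(2)*h^2 - 14*h + 10*sqrt(2)*h + 4*sqrt(2)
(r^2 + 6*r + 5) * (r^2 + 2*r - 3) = r^4 + 8*r^3 + 14*r^2 - 8*r - 15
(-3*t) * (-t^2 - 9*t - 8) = 3*t^3 + 27*t^2 + 24*t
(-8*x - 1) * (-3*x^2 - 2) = 24*x^3 + 3*x^2 + 16*x + 2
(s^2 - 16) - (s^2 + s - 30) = 14 - s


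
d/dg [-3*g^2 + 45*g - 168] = 45 - 6*g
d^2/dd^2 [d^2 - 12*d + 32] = 2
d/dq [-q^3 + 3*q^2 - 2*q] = -3*q^2 + 6*q - 2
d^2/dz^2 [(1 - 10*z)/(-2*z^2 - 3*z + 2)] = 2*((4*z + 3)^2*(10*z - 1) - 4*(15*z + 7)*(2*z^2 + 3*z - 2))/(2*z^2 + 3*z - 2)^3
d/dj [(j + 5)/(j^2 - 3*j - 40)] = -1/(j^2 - 16*j + 64)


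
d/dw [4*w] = 4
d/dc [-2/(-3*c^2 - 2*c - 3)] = 4*(-3*c - 1)/(3*c^2 + 2*c + 3)^2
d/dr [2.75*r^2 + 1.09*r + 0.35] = 5.5*r + 1.09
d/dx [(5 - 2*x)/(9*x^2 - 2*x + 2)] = 6*(3*x^2 - 15*x + 1)/(81*x^4 - 36*x^3 + 40*x^2 - 8*x + 4)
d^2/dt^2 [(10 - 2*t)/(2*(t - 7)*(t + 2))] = 2*(-t^3 + 15*t^2 - 117*t + 265)/(t^6 - 15*t^5 + 33*t^4 + 295*t^3 - 462*t^2 - 2940*t - 2744)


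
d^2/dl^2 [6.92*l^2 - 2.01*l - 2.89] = 13.8400000000000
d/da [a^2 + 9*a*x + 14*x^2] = 2*a + 9*x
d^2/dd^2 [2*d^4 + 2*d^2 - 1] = 24*d^2 + 4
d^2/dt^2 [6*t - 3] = 0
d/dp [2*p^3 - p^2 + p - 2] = 6*p^2 - 2*p + 1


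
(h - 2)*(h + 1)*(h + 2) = h^3 + h^2 - 4*h - 4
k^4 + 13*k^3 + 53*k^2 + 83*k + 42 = (k + 1)*(k + 2)*(k + 3)*(k + 7)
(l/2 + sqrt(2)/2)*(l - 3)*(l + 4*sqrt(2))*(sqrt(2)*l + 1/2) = sqrt(2)*l^4/2 - 3*sqrt(2)*l^3/2 + 21*l^3/4 - 63*l^2/4 + 21*sqrt(2)*l^2/4 - 63*sqrt(2)*l/4 + 2*l - 6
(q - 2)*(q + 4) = q^2 + 2*q - 8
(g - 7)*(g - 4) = g^2 - 11*g + 28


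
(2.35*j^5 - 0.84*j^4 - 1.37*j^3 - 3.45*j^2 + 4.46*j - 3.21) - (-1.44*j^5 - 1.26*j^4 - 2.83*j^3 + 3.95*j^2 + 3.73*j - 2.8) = 3.79*j^5 + 0.42*j^4 + 1.46*j^3 - 7.4*j^2 + 0.73*j - 0.41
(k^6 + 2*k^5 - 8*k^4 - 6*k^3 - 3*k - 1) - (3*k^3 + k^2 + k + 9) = k^6 + 2*k^5 - 8*k^4 - 9*k^3 - k^2 - 4*k - 10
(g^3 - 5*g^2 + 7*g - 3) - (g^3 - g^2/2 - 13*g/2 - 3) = -9*g^2/2 + 27*g/2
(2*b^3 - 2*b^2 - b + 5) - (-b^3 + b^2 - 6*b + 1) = 3*b^3 - 3*b^2 + 5*b + 4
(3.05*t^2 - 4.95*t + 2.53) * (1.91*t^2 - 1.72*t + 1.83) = 5.8255*t^4 - 14.7005*t^3 + 18.9278*t^2 - 13.4101*t + 4.6299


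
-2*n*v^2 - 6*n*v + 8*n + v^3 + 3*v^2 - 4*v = (-2*n + v)*(v - 1)*(v + 4)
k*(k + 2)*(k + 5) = k^3 + 7*k^2 + 10*k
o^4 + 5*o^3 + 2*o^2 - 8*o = o*(o - 1)*(o + 2)*(o + 4)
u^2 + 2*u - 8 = (u - 2)*(u + 4)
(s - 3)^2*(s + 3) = s^3 - 3*s^2 - 9*s + 27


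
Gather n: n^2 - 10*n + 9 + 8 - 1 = n^2 - 10*n + 16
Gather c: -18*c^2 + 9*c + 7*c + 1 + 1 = -18*c^2 + 16*c + 2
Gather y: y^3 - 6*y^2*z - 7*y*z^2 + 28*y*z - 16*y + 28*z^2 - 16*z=y^3 - 6*y^2*z + y*(-7*z^2 + 28*z - 16) + 28*z^2 - 16*z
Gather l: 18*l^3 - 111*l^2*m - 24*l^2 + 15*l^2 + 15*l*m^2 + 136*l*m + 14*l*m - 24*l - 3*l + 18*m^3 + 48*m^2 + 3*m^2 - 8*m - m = 18*l^3 + l^2*(-111*m - 9) + l*(15*m^2 + 150*m - 27) + 18*m^3 + 51*m^2 - 9*m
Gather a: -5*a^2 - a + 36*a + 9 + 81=-5*a^2 + 35*a + 90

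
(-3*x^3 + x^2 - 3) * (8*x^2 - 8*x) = -24*x^5 + 32*x^4 - 8*x^3 - 24*x^2 + 24*x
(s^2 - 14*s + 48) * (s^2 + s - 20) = s^4 - 13*s^3 + 14*s^2 + 328*s - 960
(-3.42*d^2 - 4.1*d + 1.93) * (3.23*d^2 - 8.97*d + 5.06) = -11.0466*d^4 + 17.4344*d^3 + 25.7057*d^2 - 38.0581*d + 9.7658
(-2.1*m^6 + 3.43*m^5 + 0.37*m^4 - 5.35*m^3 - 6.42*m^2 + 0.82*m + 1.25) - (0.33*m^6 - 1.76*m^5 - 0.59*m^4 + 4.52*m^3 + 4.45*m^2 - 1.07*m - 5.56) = -2.43*m^6 + 5.19*m^5 + 0.96*m^4 - 9.87*m^3 - 10.87*m^2 + 1.89*m + 6.81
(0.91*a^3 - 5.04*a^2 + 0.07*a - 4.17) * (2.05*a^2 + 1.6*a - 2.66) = 1.8655*a^5 - 8.876*a^4 - 10.3411*a^3 + 4.9699*a^2 - 6.8582*a + 11.0922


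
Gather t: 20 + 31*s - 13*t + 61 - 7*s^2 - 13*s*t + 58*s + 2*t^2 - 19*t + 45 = -7*s^2 + 89*s + 2*t^2 + t*(-13*s - 32) + 126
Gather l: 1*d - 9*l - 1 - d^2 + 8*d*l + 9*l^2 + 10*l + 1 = -d^2 + d + 9*l^2 + l*(8*d + 1)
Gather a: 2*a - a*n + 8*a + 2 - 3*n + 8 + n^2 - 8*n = a*(10 - n) + n^2 - 11*n + 10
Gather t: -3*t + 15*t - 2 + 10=12*t + 8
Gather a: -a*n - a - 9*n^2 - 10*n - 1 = a*(-n - 1) - 9*n^2 - 10*n - 1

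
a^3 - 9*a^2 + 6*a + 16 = (a - 8)*(a - 2)*(a + 1)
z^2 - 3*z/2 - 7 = (z - 7/2)*(z + 2)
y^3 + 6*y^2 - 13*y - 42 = (y - 3)*(y + 2)*(y + 7)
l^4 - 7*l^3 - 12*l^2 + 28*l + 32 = (l - 8)*(l - 2)*(l + 1)*(l + 2)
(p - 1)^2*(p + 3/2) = p^3 - p^2/2 - 2*p + 3/2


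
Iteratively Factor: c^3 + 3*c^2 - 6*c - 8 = (c + 4)*(c^2 - c - 2) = (c + 1)*(c + 4)*(c - 2)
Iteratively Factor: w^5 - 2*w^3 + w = (w + 1)*(w^4 - w^3 - w^2 + w) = (w - 1)*(w + 1)*(w^3 - w) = (w - 1)*(w + 1)^2*(w^2 - w) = (w - 1)^2*(w + 1)^2*(w)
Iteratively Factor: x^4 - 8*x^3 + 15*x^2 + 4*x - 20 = (x - 5)*(x^3 - 3*x^2 + 4) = (x - 5)*(x - 2)*(x^2 - x - 2) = (x - 5)*(x - 2)*(x + 1)*(x - 2)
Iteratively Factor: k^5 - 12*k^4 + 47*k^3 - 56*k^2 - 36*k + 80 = (k - 5)*(k^4 - 7*k^3 + 12*k^2 + 4*k - 16) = (k - 5)*(k - 2)*(k^3 - 5*k^2 + 2*k + 8) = (k - 5)*(k - 4)*(k - 2)*(k^2 - k - 2) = (k - 5)*(k - 4)*(k - 2)^2*(k + 1)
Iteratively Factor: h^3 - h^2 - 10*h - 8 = (h + 2)*(h^2 - 3*h - 4) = (h + 1)*(h + 2)*(h - 4)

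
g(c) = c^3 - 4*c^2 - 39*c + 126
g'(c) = 3*c^2 - 8*c - 39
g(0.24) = 116.42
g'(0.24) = -40.75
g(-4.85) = 106.98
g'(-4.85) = 70.37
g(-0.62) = 148.40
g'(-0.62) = -32.89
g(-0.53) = 145.40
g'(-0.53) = -33.92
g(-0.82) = 154.74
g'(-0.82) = -30.42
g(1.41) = 65.86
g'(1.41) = -44.32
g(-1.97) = 179.66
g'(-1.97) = -11.60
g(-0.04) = 127.55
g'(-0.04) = -38.68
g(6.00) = -36.00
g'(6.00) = 21.00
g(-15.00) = -3564.00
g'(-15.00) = 756.00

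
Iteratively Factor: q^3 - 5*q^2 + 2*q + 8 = (q - 2)*(q^2 - 3*q - 4) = (q - 2)*(q + 1)*(q - 4)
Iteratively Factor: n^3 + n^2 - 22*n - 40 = (n - 5)*(n^2 + 6*n + 8) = (n - 5)*(n + 2)*(n + 4)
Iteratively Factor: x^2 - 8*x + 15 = (x - 3)*(x - 5)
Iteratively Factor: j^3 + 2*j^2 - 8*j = (j)*(j^2 + 2*j - 8) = j*(j - 2)*(j + 4)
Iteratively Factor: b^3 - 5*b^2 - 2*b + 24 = (b + 2)*(b^2 - 7*b + 12) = (b - 3)*(b + 2)*(b - 4)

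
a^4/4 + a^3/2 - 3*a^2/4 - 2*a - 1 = (a/2 + 1/2)*(a/2 + 1)*(a - 2)*(a + 1)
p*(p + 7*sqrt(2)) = p^2 + 7*sqrt(2)*p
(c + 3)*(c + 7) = c^2 + 10*c + 21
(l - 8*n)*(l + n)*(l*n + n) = l^3*n - 7*l^2*n^2 + l^2*n - 8*l*n^3 - 7*l*n^2 - 8*n^3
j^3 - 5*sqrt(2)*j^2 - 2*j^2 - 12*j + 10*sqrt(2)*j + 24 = (j - 2)*(j - 6*sqrt(2))*(j + sqrt(2))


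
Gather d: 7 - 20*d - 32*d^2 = -32*d^2 - 20*d + 7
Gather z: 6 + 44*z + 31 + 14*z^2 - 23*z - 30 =14*z^2 + 21*z + 7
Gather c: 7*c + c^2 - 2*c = c^2 + 5*c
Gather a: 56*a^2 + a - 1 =56*a^2 + a - 1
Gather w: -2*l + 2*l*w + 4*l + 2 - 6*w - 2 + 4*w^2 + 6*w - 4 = 2*l*w + 2*l + 4*w^2 - 4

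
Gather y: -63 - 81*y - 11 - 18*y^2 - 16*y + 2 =-18*y^2 - 97*y - 72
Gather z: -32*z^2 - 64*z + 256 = -32*z^2 - 64*z + 256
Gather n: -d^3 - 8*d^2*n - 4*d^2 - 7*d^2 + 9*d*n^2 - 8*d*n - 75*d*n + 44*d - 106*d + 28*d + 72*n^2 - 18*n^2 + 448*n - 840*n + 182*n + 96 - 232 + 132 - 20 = -d^3 - 11*d^2 - 34*d + n^2*(9*d + 54) + n*(-8*d^2 - 83*d - 210) - 24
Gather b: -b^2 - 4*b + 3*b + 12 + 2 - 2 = -b^2 - b + 12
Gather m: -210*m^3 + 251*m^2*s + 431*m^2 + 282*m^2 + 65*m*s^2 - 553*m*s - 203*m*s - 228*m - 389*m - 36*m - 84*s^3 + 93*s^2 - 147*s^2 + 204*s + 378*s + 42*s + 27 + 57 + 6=-210*m^3 + m^2*(251*s + 713) + m*(65*s^2 - 756*s - 653) - 84*s^3 - 54*s^2 + 624*s + 90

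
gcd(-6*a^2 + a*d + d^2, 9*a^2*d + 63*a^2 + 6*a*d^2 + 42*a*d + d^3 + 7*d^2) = 3*a + d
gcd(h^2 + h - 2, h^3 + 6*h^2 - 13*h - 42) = h + 2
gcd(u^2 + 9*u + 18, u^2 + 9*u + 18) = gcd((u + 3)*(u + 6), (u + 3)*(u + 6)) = u^2 + 9*u + 18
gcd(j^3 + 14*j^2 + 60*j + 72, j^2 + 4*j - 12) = j + 6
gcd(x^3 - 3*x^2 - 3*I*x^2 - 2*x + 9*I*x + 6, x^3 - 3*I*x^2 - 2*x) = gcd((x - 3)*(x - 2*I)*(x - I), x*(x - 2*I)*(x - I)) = x^2 - 3*I*x - 2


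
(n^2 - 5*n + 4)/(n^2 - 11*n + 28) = (n - 1)/(n - 7)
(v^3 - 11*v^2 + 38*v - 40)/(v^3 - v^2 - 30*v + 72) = (v^2 - 7*v + 10)/(v^2 + 3*v - 18)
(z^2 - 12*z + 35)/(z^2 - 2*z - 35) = (z - 5)/(z + 5)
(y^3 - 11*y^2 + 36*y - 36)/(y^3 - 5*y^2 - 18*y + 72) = (y - 2)/(y + 4)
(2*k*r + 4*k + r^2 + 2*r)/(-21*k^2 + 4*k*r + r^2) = (2*k*r + 4*k + r^2 + 2*r)/(-21*k^2 + 4*k*r + r^2)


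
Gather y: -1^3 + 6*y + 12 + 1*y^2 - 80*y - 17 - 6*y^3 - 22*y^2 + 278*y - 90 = -6*y^3 - 21*y^2 + 204*y - 96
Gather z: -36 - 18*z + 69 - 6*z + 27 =60 - 24*z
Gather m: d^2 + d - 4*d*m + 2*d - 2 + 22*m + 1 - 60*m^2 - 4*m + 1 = d^2 + 3*d - 60*m^2 + m*(18 - 4*d)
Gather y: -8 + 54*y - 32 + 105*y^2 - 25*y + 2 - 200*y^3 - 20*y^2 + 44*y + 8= -200*y^3 + 85*y^2 + 73*y - 30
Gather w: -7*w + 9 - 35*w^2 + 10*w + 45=-35*w^2 + 3*w + 54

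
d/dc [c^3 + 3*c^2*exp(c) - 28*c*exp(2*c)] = 3*c^2*exp(c) + 3*c^2 - 56*c*exp(2*c) + 6*c*exp(c) - 28*exp(2*c)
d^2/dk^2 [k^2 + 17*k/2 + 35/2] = 2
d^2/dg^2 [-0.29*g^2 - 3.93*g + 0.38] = -0.580000000000000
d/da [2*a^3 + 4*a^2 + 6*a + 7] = 6*a^2 + 8*a + 6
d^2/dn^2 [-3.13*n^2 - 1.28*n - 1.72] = -6.26000000000000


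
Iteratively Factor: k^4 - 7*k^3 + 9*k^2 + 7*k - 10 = (k + 1)*(k^3 - 8*k^2 + 17*k - 10) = (k - 2)*(k + 1)*(k^2 - 6*k + 5) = (k - 2)*(k - 1)*(k + 1)*(k - 5)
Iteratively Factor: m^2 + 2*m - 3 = (m + 3)*(m - 1)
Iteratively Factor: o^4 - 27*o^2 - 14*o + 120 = (o + 4)*(o^3 - 4*o^2 - 11*o + 30) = (o + 3)*(o + 4)*(o^2 - 7*o + 10) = (o - 5)*(o + 3)*(o + 4)*(o - 2)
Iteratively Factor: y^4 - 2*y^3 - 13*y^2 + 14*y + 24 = (y + 1)*(y^3 - 3*y^2 - 10*y + 24) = (y - 2)*(y + 1)*(y^2 - y - 12) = (y - 4)*(y - 2)*(y + 1)*(y + 3)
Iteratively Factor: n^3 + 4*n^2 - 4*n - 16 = (n - 2)*(n^2 + 6*n + 8) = (n - 2)*(n + 4)*(n + 2)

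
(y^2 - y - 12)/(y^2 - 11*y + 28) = (y + 3)/(y - 7)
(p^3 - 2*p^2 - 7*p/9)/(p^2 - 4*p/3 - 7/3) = p*(3*p + 1)/(3*(p + 1))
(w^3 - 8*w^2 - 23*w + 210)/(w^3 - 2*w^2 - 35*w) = (w - 6)/w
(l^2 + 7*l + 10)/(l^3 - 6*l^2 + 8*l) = (l^2 + 7*l + 10)/(l*(l^2 - 6*l + 8))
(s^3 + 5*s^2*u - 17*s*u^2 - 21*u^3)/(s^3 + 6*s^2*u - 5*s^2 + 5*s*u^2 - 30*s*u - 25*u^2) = (s^2 + 4*s*u - 21*u^2)/(s^2 + 5*s*u - 5*s - 25*u)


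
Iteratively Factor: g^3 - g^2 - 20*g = (g - 5)*(g^2 + 4*g) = g*(g - 5)*(g + 4)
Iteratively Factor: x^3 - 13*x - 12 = (x - 4)*(x^2 + 4*x + 3) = (x - 4)*(x + 1)*(x + 3)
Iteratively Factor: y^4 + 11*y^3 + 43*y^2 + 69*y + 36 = (y + 4)*(y^3 + 7*y^2 + 15*y + 9) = (y + 1)*(y + 4)*(y^2 + 6*y + 9) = (y + 1)*(y + 3)*(y + 4)*(y + 3)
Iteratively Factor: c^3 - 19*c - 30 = (c + 2)*(c^2 - 2*c - 15) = (c + 2)*(c + 3)*(c - 5)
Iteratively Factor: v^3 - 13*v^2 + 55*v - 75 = (v - 3)*(v^2 - 10*v + 25) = (v - 5)*(v - 3)*(v - 5)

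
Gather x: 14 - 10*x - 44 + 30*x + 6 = 20*x - 24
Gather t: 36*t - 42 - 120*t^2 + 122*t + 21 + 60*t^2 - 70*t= -60*t^2 + 88*t - 21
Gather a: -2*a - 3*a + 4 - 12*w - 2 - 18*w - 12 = -5*a - 30*w - 10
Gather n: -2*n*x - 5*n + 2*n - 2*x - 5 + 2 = n*(-2*x - 3) - 2*x - 3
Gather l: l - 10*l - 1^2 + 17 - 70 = -9*l - 54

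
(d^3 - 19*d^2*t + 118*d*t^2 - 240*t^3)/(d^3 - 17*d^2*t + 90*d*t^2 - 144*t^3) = (-d + 5*t)/(-d + 3*t)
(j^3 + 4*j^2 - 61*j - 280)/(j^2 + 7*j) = j - 3 - 40/j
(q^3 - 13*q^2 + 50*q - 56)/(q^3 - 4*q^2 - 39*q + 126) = (q^2 - 6*q + 8)/(q^2 + 3*q - 18)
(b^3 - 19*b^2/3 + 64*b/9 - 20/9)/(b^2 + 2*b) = (9*b^3 - 57*b^2 + 64*b - 20)/(9*b*(b + 2))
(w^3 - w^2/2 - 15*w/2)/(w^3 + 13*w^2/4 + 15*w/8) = 4*(w - 3)/(4*w + 3)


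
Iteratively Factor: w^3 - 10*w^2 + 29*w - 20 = (w - 4)*(w^2 - 6*w + 5) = (w - 5)*(w - 4)*(w - 1)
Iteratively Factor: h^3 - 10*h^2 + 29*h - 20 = (h - 1)*(h^2 - 9*h + 20) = (h - 5)*(h - 1)*(h - 4)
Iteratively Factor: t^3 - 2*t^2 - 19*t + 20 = (t - 5)*(t^2 + 3*t - 4) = (t - 5)*(t + 4)*(t - 1)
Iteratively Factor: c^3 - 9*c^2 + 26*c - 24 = (c - 4)*(c^2 - 5*c + 6) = (c - 4)*(c - 2)*(c - 3)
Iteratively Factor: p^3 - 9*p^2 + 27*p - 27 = (p - 3)*(p^2 - 6*p + 9) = (p - 3)^2*(p - 3)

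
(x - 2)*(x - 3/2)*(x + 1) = x^3 - 5*x^2/2 - x/2 + 3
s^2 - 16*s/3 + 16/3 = (s - 4)*(s - 4/3)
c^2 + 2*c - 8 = (c - 2)*(c + 4)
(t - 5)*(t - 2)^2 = t^3 - 9*t^2 + 24*t - 20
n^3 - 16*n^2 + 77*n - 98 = (n - 7)^2*(n - 2)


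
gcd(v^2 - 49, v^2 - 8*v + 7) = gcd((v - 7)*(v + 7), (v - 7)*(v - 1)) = v - 7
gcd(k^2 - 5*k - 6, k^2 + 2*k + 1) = k + 1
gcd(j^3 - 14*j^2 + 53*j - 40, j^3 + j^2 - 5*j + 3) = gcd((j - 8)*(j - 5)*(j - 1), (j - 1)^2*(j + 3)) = j - 1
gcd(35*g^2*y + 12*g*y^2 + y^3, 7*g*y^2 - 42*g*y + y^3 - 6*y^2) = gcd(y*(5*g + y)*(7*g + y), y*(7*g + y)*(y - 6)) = 7*g*y + y^2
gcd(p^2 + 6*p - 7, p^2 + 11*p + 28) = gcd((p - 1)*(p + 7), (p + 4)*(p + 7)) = p + 7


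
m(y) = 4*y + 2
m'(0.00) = 4.00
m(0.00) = 2.00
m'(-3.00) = 4.00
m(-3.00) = -10.00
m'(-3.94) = 4.00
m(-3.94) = -13.76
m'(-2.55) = 4.00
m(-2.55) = -8.20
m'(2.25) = 4.00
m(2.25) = 11.00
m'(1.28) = 4.00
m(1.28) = 7.12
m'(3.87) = 4.00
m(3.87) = 17.48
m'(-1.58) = 4.00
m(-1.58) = -4.32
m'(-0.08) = 4.00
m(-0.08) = 1.68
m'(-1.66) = 4.00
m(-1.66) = -4.64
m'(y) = 4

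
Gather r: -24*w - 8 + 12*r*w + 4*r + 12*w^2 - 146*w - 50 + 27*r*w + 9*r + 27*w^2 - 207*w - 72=r*(39*w + 13) + 39*w^2 - 377*w - 130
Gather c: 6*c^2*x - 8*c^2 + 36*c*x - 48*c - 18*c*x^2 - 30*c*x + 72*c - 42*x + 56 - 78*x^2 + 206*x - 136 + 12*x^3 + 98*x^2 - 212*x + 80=c^2*(6*x - 8) + c*(-18*x^2 + 6*x + 24) + 12*x^3 + 20*x^2 - 48*x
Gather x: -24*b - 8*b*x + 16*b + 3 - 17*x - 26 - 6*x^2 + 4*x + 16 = -8*b - 6*x^2 + x*(-8*b - 13) - 7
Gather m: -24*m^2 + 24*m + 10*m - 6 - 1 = -24*m^2 + 34*m - 7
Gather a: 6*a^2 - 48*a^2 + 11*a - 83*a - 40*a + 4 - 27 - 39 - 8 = -42*a^2 - 112*a - 70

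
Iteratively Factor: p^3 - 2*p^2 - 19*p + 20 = (p - 1)*(p^2 - p - 20) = (p - 1)*(p + 4)*(p - 5)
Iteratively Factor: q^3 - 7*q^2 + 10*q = (q - 5)*(q^2 - 2*q) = q*(q - 5)*(q - 2)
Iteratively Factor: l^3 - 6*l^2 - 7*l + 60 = (l - 4)*(l^2 - 2*l - 15) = (l - 4)*(l + 3)*(l - 5)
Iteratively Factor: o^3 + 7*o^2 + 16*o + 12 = (o + 2)*(o^2 + 5*o + 6) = (o + 2)*(o + 3)*(o + 2)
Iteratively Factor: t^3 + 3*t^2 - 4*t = (t)*(t^2 + 3*t - 4) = t*(t + 4)*(t - 1)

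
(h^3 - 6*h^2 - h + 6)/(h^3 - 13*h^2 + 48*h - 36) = (h + 1)/(h - 6)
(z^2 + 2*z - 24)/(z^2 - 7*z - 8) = (-z^2 - 2*z + 24)/(-z^2 + 7*z + 8)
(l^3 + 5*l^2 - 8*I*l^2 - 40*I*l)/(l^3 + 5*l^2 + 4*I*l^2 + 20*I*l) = (l - 8*I)/(l + 4*I)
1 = 1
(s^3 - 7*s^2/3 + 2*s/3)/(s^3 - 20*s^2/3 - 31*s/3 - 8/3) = s*(-3*s^2 + 7*s - 2)/(-3*s^3 + 20*s^2 + 31*s + 8)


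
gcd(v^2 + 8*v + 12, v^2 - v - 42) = v + 6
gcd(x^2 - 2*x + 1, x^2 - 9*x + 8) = x - 1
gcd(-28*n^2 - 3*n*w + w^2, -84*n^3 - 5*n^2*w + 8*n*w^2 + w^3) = 4*n + w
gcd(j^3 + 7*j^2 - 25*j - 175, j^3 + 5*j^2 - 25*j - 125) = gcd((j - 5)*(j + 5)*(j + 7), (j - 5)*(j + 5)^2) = j^2 - 25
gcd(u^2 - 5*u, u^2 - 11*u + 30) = u - 5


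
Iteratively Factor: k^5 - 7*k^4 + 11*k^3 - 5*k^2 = (k - 1)*(k^4 - 6*k^3 + 5*k^2) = (k - 5)*(k - 1)*(k^3 - k^2) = (k - 5)*(k - 1)^2*(k^2) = k*(k - 5)*(k - 1)^2*(k)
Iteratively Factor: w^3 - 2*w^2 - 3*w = (w)*(w^2 - 2*w - 3) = w*(w + 1)*(w - 3)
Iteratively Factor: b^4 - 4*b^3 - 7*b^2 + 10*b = (b)*(b^3 - 4*b^2 - 7*b + 10) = b*(b + 2)*(b^2 - 6*b + 5) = b*(b - 5)*(b + 2)*(b - 1)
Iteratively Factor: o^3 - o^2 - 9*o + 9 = (o - 1)*(o^2 - 9) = (o - 1)*(o + 3)*(o - 3)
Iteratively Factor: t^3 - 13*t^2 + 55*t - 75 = (t - 5)*(t^2 - 8*t + 15) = (t - 5)*(t - 3)*(t - 5)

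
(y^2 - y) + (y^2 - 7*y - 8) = 2*y^2 - 8*y - 8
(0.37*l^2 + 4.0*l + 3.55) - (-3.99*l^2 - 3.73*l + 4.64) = 4.36*l^2 + 7.73*l - 1.09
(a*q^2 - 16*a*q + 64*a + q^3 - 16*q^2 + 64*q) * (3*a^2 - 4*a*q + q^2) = 3*a^3*q^2 - 48*a^3*q + 192*a^3 - a^2*q^3 + 16*a^2*q^2 - 64*a^2*q - 3*a*q^4 + 48*a*q^3 - 192*a*q^2 + q^5 - 16*q^4 + 64*q^3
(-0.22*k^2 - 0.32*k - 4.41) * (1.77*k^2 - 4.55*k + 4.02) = -0.3894*k^4 + 0.4346*k^3 - 7.2341*k^2 + 18.7791*k - 17.7282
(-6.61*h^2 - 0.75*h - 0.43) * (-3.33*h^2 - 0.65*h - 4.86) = 22.0113*h^4 + 6.794*h^3 + 34.044*h^2 + 3.9245*h + 2.0898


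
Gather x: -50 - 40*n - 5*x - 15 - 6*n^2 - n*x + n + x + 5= -6*n^2 - 39*n + x*(-n - 4) - 60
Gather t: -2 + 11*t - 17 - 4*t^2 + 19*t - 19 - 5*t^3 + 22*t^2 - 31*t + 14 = -5*t^3 + 18*t^2 - t - 24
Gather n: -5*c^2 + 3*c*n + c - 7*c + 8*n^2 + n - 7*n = -5*c^2 - 6*c + 8*n^2 + n*(3*c - 6)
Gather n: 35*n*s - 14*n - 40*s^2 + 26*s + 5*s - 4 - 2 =n*(35*s - 14) - 40*s^2 + 31*s - 6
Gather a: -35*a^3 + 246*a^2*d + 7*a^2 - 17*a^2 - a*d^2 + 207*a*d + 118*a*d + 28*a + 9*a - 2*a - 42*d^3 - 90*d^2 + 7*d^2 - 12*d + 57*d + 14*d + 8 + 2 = -35*a^3 + a^2*(246*d - 10) + a*(-d^2 + 325*d + 35) - 42*d^3 - 83*d^2 + 59*d + 10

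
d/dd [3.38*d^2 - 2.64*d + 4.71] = 6.76*d - 2.64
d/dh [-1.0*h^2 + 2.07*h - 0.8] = 2.07 - 2.0*h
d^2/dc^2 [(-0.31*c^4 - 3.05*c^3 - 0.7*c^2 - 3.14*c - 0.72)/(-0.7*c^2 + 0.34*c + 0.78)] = (0.303799999999999*c^6 - 0.442679999999998*c^5 - 0.800543999999999*c^4 + 8.761552*c^3 + 11.526408*c^2 + 20.3922*c + 0.139008)/(0.343*c^6 - 0.4998*c^5 - 0.90384*c^4 + 1.074536*c^3 + 1.007136*c^2 - 0.620568*c - 0.474552)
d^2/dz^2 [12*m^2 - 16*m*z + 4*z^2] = 8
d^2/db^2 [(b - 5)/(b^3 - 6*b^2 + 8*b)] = 2*(3*b^5 - 48*b^4 + 268*b^3 - 660*b^2 + 720*b - 320)/(b^3*(b^6 - 18*b^5 + 132*b^4 - 504*b^3 + 1056*b^2 - 1152*b + 512))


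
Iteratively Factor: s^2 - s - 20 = (s - 5)*(s + 4)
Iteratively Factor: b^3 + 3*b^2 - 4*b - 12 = (b + 3)*(b^2 - 4) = (b + 2)*(b + 3)*(b - 2)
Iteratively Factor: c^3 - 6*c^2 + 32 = (c + 2)*(c^2 - 8*c + 16) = (c - 4)*(c + 2)*(c - 4)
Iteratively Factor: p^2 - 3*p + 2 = (p - 2)*(p - 1)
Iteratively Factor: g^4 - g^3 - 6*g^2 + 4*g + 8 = (g + 1)*(g^3 - 2*g^2 - 4*g + 8) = (g - 2)*(g + 1)*(g^2 - 4) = (g - 2)*(g + 1)*(g + 2)*(g - 2)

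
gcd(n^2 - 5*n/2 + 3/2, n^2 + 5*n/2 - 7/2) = n - 1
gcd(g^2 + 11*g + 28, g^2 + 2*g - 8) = g + 4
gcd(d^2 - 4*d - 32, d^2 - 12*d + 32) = d - 8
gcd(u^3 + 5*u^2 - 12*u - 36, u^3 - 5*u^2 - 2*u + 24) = u^2 - u - 6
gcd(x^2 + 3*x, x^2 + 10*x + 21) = x + 3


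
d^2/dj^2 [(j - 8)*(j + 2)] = 2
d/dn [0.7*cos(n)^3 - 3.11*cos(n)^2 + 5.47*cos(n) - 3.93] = (-2.1*cos(n)^2 + 6.22*cos(n) - 5.47)*sin(n)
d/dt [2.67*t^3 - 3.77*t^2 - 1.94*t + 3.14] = 8.01*t^2 - 7.54*t - 1.94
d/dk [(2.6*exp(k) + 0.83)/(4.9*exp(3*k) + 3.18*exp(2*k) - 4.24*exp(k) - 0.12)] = (-25.48*exp(3*k) - 20.469*exp(2*k) - 5.2788*exp(k) + 3.2072)*exp(k)/(24.01*exp(6*k) + 31.164*exp(5*k) - 31.4396*exp(4*k) - 28.1424*exp(3*k) + 17.2144*exp(2*k) + 1.0176*exp(k) + 0.0144)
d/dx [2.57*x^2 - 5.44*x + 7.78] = 5.14*x - 5.44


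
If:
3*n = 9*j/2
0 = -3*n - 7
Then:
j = -14/9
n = -7/3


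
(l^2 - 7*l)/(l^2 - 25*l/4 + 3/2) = 4*l*(l - 7)/(4*l^2 - 25*l + 6)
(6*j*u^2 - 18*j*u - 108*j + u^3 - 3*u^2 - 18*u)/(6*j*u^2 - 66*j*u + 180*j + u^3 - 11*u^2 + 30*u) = (u + 3)/(u - 5)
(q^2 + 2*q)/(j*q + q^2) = (q + 2)/(j + q)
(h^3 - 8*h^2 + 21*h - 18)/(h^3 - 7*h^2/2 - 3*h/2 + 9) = 2*(h - 3)/(2*h + 3)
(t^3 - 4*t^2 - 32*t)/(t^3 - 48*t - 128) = t/(t + 4)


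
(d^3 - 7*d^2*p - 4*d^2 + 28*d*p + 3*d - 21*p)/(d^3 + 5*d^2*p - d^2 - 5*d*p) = (d^2 - 7*d*p - 3*d + 21*p)/(d*(d + 5*p))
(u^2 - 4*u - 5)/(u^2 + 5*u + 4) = (u - 5)/(u + 4)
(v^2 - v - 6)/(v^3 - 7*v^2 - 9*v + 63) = (v + 2)/(v^2 - 4*v - 21)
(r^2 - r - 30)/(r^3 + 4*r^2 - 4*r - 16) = (r^2 - r - 30)/(r^3 + 4*r^2 - 4*r - 16)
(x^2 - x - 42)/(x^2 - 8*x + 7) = (x + 6)/(x - 1)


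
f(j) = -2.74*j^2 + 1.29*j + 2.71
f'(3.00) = -15.15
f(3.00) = -18.08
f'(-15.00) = 83.49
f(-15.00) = -633.14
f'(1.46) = -6.71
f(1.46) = -1.25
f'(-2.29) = 13.84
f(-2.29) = -14.61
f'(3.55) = -18.16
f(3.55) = -27.24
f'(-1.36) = 8.74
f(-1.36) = -4.11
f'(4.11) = -21.23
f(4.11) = -38.27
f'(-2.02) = 12.36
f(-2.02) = -11.08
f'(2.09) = -10.16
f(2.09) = -6.56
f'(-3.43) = 20.09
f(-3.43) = -33.95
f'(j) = 1.29 - 5.48*j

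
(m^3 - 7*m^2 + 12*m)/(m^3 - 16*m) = (m - 3)/(m + 4)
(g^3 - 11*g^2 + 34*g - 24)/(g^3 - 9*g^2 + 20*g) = (g^2 - 7*g + 6)/(g*(g - 5))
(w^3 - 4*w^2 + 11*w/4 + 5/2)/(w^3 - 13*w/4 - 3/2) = (2*w - 5)/(2*w + 3)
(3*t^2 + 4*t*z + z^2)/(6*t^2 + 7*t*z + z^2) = (3*t + z)/(6*t + z)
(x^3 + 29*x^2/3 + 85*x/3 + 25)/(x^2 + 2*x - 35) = (3*x^3 + 29*x^2 + 85*x + 75)/(3*(x^2 + 2*x - 35))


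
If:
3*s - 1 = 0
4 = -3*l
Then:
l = -4/3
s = 1/3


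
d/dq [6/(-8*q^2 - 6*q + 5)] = 12*(8*q + 3)/(8*q^2 + 6*q - 5)^2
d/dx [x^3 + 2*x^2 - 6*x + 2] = 3*x^2 + 4*x - 6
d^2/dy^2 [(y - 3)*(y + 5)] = 2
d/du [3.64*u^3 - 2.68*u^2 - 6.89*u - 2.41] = 10.92*u^2 - 5.36*u - 6.89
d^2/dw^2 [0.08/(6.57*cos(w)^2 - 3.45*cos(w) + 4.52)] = (-13.812768*(1 - cos(w)^2)^2 + 5.43996*cos(w)^3 + 1.64426399999999*cos(w)^2 - 12.12744*cos(w) + 10.965744)/(6.57*cos(w)^2 - 3.45*cos(w) + 4.52)^3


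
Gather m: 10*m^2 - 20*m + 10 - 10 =10*m^2 - 20*m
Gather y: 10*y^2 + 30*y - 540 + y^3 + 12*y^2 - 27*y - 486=y^3 + 22*y^2 + 3*y - 1026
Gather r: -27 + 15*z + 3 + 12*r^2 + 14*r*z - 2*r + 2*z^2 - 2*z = 12*r^2 + r*(14*z - 2) + 2*z^2 + 13*z - 24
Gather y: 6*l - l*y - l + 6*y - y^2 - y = 5*l - y^2 + y*(5 - l)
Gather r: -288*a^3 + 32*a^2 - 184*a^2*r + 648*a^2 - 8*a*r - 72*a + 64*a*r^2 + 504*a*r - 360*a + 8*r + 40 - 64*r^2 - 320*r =-288*a^3 + 680*a^2 - 432*a + r^2*(64*a - 64) + r*(-184*a^2 + 496*a - 312) + 40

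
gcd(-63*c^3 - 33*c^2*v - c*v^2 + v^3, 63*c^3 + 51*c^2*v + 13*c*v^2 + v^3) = 9*c^2 + 6*c*v + v^2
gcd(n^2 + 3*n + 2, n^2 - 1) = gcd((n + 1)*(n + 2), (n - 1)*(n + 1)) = n + 1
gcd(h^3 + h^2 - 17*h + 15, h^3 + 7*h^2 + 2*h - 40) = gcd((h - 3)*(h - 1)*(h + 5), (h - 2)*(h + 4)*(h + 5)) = h + 5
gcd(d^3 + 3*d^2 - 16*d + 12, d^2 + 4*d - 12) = d^2 + 4*d - 12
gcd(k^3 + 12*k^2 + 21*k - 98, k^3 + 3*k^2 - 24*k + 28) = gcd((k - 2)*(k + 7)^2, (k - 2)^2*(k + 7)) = k^2 + 5*k - 14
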